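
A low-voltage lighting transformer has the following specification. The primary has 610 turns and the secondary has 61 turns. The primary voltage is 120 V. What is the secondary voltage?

V_s/V_p = N_s/N_p, so V_s = 120 × 61/610 = 12.0 V.

V_s ≈ 12.0 V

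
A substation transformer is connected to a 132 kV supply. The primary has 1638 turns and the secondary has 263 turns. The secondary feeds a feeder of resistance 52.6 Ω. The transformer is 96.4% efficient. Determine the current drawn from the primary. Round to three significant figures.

I_p ≈ 67.1 A

V_s = 132000 × 263/1638 = 21194 V.
I_s = V_s/R = 21194/52.6 = 402.93 A.
P_out = V_s I_s = 21194 × 402.93 = 8.5398×10^6 W.
P_in = P_out/η = 8.5398×10^6/0.964 = 8.8587×10^6 W.
I_p = P_in/V_p = 8.8587×10^6/132000 = 67.1 A.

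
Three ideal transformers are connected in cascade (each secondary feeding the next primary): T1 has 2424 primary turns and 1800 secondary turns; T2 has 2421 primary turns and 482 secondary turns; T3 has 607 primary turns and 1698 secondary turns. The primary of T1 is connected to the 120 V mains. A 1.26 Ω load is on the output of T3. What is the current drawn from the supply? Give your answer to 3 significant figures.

After T1: V = 120.00 × 1800/2424 = 89.109 V.
After T2: V = 89.109 × 482/2421 = 17.741 V.
After T3: V = 17.741 × 1698/607 = 49.627 V.
I_load = 49.627/1.26 = 39.387 A, so P_out = 49.627 × 39.387 = 1954.7 W.
All ideal ⇒ P_in = P_out, so I_supply = 1954.7/120 = 16.3 A.

I_supply ≈ 16.3 A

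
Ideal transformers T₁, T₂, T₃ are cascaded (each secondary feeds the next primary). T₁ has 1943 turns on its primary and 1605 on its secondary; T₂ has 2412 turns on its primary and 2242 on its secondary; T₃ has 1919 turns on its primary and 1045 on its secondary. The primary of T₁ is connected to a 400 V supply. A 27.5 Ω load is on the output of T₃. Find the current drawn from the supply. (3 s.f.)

After T₁: V = 400.00 × 1605/1943 = 330.42 V.
After T₂: V = 330.42 × 2242/2412 = 307.13 V.
After T₃: V = 307.13 × 1045/1919 = 167.25 V.
I_load = 167.25/27.5 = 6.0818 A, so P_out = 167.25 × 6.0818 = 1017.2 W.
All ideal ⇒ P_in = P_out, so I_supply = 1017.2/400 = 2.54 A.

I_supply ≈ 2.54 A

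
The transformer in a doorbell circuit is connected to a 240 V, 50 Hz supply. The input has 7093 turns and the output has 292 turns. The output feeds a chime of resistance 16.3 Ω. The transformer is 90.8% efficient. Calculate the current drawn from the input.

V_out = 240 × 292/7093 = 9.8802 V.
I_out = V_out/R = 9.8802/16.3 = 0.60615 A.
P_out = V_out I_out = 9.8802 × 0.60615 = 5.9888 W.
P_in = P_out/η = 5.9888/0.908 = 6.5956 W.
I_in = P_in/V_in = 6.5956/240 = 0.0275 A.

I_in ≈ 0.0275 A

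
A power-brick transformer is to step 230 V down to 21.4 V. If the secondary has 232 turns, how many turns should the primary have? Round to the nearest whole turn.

N_p/N_s = V_p/V_s, so N_p = 232 × 230/21.4 = 2493.5 ≈ 2493 turns.

N_p = 2493 turns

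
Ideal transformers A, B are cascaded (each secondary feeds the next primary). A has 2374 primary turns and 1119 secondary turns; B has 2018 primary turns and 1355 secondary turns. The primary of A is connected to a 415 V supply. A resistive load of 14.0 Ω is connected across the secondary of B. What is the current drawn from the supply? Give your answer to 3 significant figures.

I_supply ≈ 2.97 A

After A: V = 415.00 × 1119/2374 = 195.61 V.
After B: V = 195.61 × 1355/2018 = 131.35 V.
I_load = 131.35/14.0 = 9.3818 A, so P_out = 131.35 × 9.3818 = 1232.3 W.
All ideal ⇒ P_in = P_out, so I_supply = 1232.3/415 = 2.97 A.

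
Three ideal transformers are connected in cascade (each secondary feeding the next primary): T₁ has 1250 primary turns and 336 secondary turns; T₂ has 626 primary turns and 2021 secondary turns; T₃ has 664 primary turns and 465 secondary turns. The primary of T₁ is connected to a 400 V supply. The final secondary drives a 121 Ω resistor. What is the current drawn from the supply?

I_supply ≈ 1.22 A

Secondary of T₁: V = 400.00 × 336/1250 = 107.52 V.
Secondary of T₂: V = 107.52 × 2021/626 = 347.12 V.
Secondary of T₃: V = 347.12 × 465/664 = 243.09 V.
I_load = 243.09/121 = 2.0090 A, so P_out = 243.09 × 2.0090 = 488.37 W.
All ideal ⇒ P_in = P_out, so I_supply = 488.37/400 = 1.22 A.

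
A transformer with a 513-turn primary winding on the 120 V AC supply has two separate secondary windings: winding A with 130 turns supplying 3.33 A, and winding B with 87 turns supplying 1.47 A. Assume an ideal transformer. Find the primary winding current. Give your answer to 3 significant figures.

V_A = 120 × 130/513 = 30.409 V; V_B = 120 × 87/513 = 20.351 V.
P_out = V_A I_A + V_B I_B = 30.409×3.33 + 20.351×1.47 = 101.26 + 29.916 = 131.18 W.
Ideal ⇒ P_in = P_out, so I_p = P_out/V_p = 131.18/120 = 1.09 A.

I_p ≈ 1.09 A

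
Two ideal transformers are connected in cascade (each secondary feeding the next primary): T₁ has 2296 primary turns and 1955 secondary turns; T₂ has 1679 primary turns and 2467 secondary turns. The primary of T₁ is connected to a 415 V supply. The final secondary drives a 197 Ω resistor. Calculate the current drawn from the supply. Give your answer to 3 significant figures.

After T₁: V = 415.00 × 1955/2296 = 353.36 V.
After T₂: V = 353.36 × 2467/1679 = 519.21 V.
I_load = 519.21/197 = 2.6356 A, so P_out = 519.21 × 2.6356 = 1368.4 W.
All ideal ⇒ P_in = P_out, so I_supply = 1368.4/415 = 3.30 A.

I_supply ≈ 3.30 A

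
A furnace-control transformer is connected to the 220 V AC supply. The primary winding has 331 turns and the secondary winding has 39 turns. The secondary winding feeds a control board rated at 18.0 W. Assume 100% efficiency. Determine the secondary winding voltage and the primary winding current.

V_s ≈ 25.9 V, I_p ≈ 0.0818 A

V_s = V_p × N_s/N_p = 220 × 39/331 = 25.921 V.
I_s = P/V_s = 18.0/25.921 = 0.69441 A.
I_p = I_s × N_s/N_p = 0.69441 × 39/331 = 0.0818 A.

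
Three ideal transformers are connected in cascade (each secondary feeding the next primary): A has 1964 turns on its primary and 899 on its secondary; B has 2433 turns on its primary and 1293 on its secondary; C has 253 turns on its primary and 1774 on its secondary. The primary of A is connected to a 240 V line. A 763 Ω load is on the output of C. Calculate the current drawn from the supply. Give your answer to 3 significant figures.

I_supply ≈ 0.915 A

After A: V = 240.00 × 899/1964 = 109.86 V.
After B: V = 109.86 × 1293/2433 = 58.383 V.
After C: V = 58.383 × 1774/253 = 409.37 V.
I_load = 409.37/763 = 0.53653 A, so P_out = 409.37 × 0.53653 = 219.64 W.
All ideal ⇒ P_in = P_out, so I_supply = 219.64/240 = 0.915 A.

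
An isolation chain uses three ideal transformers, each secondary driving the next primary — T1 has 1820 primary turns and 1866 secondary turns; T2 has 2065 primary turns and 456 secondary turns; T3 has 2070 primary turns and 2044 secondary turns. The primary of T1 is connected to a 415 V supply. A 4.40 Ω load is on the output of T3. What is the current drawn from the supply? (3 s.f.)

I_supply ≈ 4.71 A

After T1: V = 415.00 × 1866/1820 = 425.49 V.
After T2: V = 425.49 × 456/2065 = 93.958 V.
After T3: V = 93.958 × 2044/2070 = 92.778 V.
I_load = 92.778/4.40 = 21.086 A, so P_out = 92.778 × 21.086 = 1956.3 W.
All ideal ⇒ P_in = P_out, so I_supply = 1956.3/415 = 4.71 A.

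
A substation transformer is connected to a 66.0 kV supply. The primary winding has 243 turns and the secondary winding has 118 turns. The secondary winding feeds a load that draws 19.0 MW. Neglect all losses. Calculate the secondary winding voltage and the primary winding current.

V_s ≈ 32000 V, I_p ≈ 288 A

V_s = V_p × N_s/N_p = 66000 × 118/243 = 32049 V.
I_s = P/V_s = 1.90×10^7/32049 = 592.84 A.
I_p = I_s × N_s/N_p = 592.84 × 118/243 = 288 A.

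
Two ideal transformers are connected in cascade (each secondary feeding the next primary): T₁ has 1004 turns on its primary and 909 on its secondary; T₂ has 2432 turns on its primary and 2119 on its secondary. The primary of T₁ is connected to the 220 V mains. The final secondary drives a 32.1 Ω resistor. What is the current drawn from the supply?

I_supply ≈ 4.26 A

After T₁: V = 220.00 × 909/1004 = 199.18 V.
After T₂: V = 199.18 × 2119/2432 = 173.55 V.
I_load = 173.55/32.1 = 5.4065 A, so P_out = 173.55 × 5.4065 = 938.29 W.
All ideal ⇒ P_in = P_out, so I_supply = 938.29/220 = 4.26 A.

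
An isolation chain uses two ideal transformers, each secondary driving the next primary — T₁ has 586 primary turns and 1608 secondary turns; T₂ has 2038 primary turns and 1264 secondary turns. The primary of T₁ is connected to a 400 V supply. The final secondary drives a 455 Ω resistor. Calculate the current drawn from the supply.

After T₁: V = 400.00 × 1608/586 = 1097.6 V.
After T₂: V = 1097.6 × 1264/2038 = 680.76 V.
I_load = 680.76/455 = 1.4962 A, so P_out = 680.76 × 1.4962 = 1018.5 W.
All ideal ⇒ P_in = P_out, so I_supply = 1018.5/400 = 2.55 A.

I_supply ≈ 2.55 A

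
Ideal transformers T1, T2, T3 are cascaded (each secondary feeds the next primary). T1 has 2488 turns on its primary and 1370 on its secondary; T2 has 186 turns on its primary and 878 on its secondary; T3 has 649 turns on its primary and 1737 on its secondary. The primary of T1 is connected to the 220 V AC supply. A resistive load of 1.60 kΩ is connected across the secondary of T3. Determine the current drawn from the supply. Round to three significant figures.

After T1: V = 220.00 × 1370/2488 = 121.14 V.
After T2: V = 121.14 × 878/186 = 571.84 V.
After T3: V = 571.84 × 1737/649 = 1530.5 V.
I_load = 1530.5/1600 = 0.95655 A, so P_out = 1530.5 × 0.95655 = 1464.0 W.
All ideal ⇒ P_in = P_out, so I_supply = 1464.0/220 = 6.65 A.

I_supply ≈ 6.65 A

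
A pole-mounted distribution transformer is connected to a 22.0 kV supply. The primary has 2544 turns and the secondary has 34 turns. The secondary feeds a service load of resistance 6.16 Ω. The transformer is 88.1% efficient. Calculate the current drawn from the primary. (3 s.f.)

I_p ≈ 0.724 A

V_s = 22000 × 34/2544 = 294.03 V.
I_s = V_s/R = 294.03/6.16 = 47.731 A.
P_out = V_s I_s = 294.03 × 47.731 = 14034 W.
P_in = P_out/η = 14034/0.881 = 15930 W.
I_p = P_in/V_p = 15930/22000 = 0.724 A.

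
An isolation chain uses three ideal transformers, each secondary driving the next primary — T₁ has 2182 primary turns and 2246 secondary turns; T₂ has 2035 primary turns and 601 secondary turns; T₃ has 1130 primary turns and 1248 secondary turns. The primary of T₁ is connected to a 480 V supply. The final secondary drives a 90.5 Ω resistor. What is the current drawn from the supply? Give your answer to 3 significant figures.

I_supply ≈ 0.598 A

Secondary of T₁: V = 480.00 × 2246/2182 = 494.08 V.
Secondary of T₂: V = 494.08 × 601/2035 = 145.92 V.
Secondary of T₃: V = 145.92 × 1248/1130 = 161.15 V.
I_load = 161.15/90.5 = 1.7807 A, so P_out = 161.15 × 1.7807 = 286.97 W.
All ideal ⇒ P_in = P_out, so I_supply = 286.97/480 = 0.598 A.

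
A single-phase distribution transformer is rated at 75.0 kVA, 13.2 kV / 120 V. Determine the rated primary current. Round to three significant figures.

I_p = S/V_p = 75000/13200 = 5.68 A.

I_p ≈ 5.68 A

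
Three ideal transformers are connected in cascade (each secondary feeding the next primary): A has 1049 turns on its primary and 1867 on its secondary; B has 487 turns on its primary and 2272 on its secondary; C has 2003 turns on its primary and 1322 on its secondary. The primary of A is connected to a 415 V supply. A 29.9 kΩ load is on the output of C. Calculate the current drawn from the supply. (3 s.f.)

Secondary of A: V = 415.00 × 1867/1049 = 738.61 V.
Secondary of B: V = 738.61 × 2272/487 = 3445.8 V.
Secondary of C: V = 3445.8 × 1322/2003 = 2274.3 V.
I_load = 2274.3/29900 = 0.076063 A, so P_out = 2274.3 × 0.076063 = 172.99 W.
All ideal ⇒ P_in = P_out, so I_supply = 172.99/415 = 0.417 A.

I_supply ≈ 0.417 A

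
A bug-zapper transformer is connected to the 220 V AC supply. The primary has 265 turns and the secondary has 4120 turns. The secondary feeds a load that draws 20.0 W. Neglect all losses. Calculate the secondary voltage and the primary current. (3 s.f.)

V_s ≈ 3420 V, I_p ≈ 0.0909 A

V_s = V_p × N_s/N_p = 220 × 4120/265 = 3420.4 V.
I_s = P/V_s = 20.0/3420.4 = 0.0058473 A.
I_p = I_s × N_s/N_p = 0.0058473 × 4120/265 = 0.0909 A.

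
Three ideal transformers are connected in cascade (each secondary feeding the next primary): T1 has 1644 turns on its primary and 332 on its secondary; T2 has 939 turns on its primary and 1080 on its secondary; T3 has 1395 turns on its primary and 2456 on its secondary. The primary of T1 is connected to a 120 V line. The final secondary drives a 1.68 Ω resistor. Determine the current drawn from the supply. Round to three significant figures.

I_supply ≈ 11.9 A

Secondary of T1: V = 120.00 × 332/1644 = 24.234 V.
Secondary of T2: V = 24.234 × 1080/939 = 27.872 V.
Secondary of T3: V = 27.872 × 2456/1395 = 49.072 V.
I_load = 49.072/1.68 = 29.209 A, so P_out = 49.072 × 29.209 = 1433.3 W.
All ideal ⇒ P_in = P_out, so I_supply = 1433.3/120 = 11.9 A.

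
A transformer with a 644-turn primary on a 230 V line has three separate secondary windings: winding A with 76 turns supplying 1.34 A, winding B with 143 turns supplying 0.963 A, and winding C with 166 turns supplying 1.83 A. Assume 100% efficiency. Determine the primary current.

I_p ≈ 0.844 A

V_A = 230 × 76/644 = 27.143 V; V_B = 230 × 143/644 = 51.071 V; V_C = 230 × 166/644 = 59.286 V.
P_out = V_A I_A + V_B I_B + V_C I_C = 27.143×1.34 + 51.071×0.963 + 59.286×1.83 = 36.371 + 49.182 + 108.49 = 194.05 W.
Ideal ⇒ P_in = P_out, so I_p = P_out/V_p = 194.05/230 = 0.844 A.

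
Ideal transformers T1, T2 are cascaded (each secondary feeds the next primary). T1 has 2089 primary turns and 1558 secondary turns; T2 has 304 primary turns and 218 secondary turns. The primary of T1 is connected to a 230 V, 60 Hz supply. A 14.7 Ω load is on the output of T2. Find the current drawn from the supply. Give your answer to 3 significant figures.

I_supply ≈ 4.48 A

After T1: V = 230.00 × 1558/2089 = 171.54 V.
After T2: V = 171.54 × 218/304 = 123.01 V.
I_load = 123.01/14.7 = 8.3680 A, so P_out = 123.01 × 8.3680 = 1029.3 W.
All ideal ⇒ P_in = P_out, so I_supply = 1029.3/230 = 4.48 A.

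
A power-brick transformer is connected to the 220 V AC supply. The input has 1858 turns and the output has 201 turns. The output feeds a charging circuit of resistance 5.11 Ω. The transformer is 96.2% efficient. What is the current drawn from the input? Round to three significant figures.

V_out = 220 × 201/1858 = 23.800 V.
I_out = V_out/R = 23.800/5.11 = 4.6575 A.
P_out = V_out I_out = 23.800 × 4.6575 = 110.85 W.
P_in = P_out/η = 110.85/0.962 = 115.23 W.
I_in = P_in/V_in = 115.23/220 = 0.524 A.

I_in ≈ 0.524 A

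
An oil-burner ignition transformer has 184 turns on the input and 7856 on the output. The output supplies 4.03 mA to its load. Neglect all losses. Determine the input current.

For an ideal transformer I_in/I_out = N_out/N_in, so I_in = 0.00403 × 7856/184 = 0.172 A.

I_in ≈ 0.172 A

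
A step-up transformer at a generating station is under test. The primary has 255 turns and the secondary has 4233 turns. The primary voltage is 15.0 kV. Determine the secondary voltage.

V_s ≈ 249000 V

V_s/V_p = N_s/N_p, so V_s = 15000 × 4233/255 = 249000 V.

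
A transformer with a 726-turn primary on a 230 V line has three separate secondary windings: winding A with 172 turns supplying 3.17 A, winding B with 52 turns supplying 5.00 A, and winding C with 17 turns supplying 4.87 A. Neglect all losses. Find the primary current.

I_p ≈ 1.22 A

V_A = 230 × 172/726 = 54.490 V; V_B = 230 × 52/726 = 16.474 V; V_C = 230 × 17/726 = 5.3857 V.
P_out = V_A I_A + V_B I_B + V_C I_C = 54.490×3.17 + 16.474×5.00 + 5.3857×4.87 = 172.73 + 82.369 + 26.228 = 281.33 W.
Ideal ⇒ P_in = P_out, so I_p = P_out/V_p = 281.33/230 = 1.22 A.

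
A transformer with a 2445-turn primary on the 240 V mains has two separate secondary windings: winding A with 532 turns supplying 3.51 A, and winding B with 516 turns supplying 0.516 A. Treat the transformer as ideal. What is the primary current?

V_A = 240 × 532/2445 = 52.221 V; V_B = 240 × 516/2445 = 50.650 V.
P_out = V_A I_A + V_B I_B = 52.221×3.51 + 50.650×0.516 = 183.30 + 26.136 = 209.43 W.
Ideal ⇒ P_in = P_out, so I_p = P_out/V_p = 209.43/240 = 0.873 A.

I_p ≈ 0.873 A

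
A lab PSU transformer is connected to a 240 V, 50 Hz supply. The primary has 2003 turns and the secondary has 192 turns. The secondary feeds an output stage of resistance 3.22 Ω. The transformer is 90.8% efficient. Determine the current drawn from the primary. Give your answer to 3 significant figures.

I_p ≈ 0.754 A

V_s = 240 × 192/2003 = 23.005 V.
I_s = V_s/R = 23.005/3.22 = 7.1446 A.
P_out = V_s I_s = 23.005 × 7.1446 = 164.36 W.
P_in = P_out/η = 164.36/0.908 = 181.02 W.
I_p = P_in/V_p = 181.02/240 = 0.754 A.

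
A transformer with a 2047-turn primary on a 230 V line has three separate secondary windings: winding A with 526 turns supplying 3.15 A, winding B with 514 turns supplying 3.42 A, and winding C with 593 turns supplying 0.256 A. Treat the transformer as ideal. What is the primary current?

V_A = 230 × 526/2047 = 59.101 V; V_B = 230 × 514/2047 = 57.753 V; V_C = 230 × 593/2047 = 66.629 V.
P_out = V_A I_A + V_B I_B + V_C I_C = 59.101×3.15 + 57.753×3.42 + 66.629×0.256 = 186.17 + 197.51 + 17.057 = 400.74 W.
Ideal ⇒ P_in = P_out, so I_p = P_out/V_p = 400.74/230 = 1.74 A.

I_p ≈ 1.74 A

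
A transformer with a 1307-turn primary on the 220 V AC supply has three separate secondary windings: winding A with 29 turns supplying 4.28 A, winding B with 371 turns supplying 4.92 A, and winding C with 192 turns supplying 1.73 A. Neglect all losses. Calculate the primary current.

V_A = 220 × 29/1307 = 4.8814 V; V_B = 220 × 371/1307 = 62.448 V; V_C = 220 × 192/1307 = 32.318 V.
P_out = V_A I_A + V_B I_B + V_C I_C = 4.8814×4.28 + 62.448×4.92 + 32.318×1.73 = 20.892 + 307.25 + 55.911 = 384.05 W.
Ideal ⇒ P_in = P_out, so I_p = P_out/V_p = 384.05/220 = 1.75 A.

I_p ≈ 1.75 A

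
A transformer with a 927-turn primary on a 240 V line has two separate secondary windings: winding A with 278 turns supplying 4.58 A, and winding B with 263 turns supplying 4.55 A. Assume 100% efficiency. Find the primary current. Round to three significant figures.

V_A = 240 × 278/927 = 71.974 V; V_B = 240 × 263/927 = 68.091 V.
P_out = V_A I_A + V_B I_B = 71.974×4.58 + 68.091×4.55 = 329.64 + 309.81 = 639.45 W.
Ideal ⇒ P_in = P_out, so I_p = P_out/V_p = 639.45/240 = 2.66 A.

I_p ≈ 2.66 A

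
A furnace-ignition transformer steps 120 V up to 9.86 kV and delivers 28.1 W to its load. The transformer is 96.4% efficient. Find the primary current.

P_in = P_out/η = 28.1/0.964 = 29.149 W.
I_p = P_in/V_p = 29.149/120 = 0.243 A.

I_p ≈ 0.243 A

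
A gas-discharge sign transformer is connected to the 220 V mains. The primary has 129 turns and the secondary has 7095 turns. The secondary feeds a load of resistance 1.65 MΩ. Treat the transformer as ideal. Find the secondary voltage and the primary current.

V_s ≈ 12100 V, I_p ≈ 0.403 A

V_s = V_p × N_s/N_p = 220 × 7095/129 = 12100 V.
I_s = V_s/R = 12100/(1.65×10^6) = 0.0073333 A.
I_p = I_s × N_s/N_p = 0.0073333 × 7095/129 = 0.403 A.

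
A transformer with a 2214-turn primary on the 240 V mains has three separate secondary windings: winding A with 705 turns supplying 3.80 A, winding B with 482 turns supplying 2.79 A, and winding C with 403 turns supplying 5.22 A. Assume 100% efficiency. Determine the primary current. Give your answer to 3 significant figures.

I_p ≈ 2.77 A

V_A = 240 × 705/2214 = 76.423 V; V_B = 240 × 482/2214 = 52.249 V; V_C = 240 × 403/2214 = 43.686 V.
P_out = V_A I_A + V_B I_B + V_C I_C = 76.423×3.80 + 52.249×2.79 + 43.686×5.22 = 290.41 + 145.78 + 228.04 = 664.22 W.
Ideal ⇒ P_in = P_out, so I_p = P_out/V_p = 664.22/240 = 2.77 A.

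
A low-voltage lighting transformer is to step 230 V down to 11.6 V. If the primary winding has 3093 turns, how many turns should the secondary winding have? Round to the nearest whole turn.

N_s = 156 turns

N_s/N_p = V_s/V_p, so N_s = 3093 × 11.6/230 = 156.0 ≈ 156 turns.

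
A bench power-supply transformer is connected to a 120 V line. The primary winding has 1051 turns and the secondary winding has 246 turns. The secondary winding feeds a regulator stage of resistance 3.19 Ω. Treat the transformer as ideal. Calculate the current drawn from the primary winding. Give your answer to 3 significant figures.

I_p ≈ 2.06 A

V_s = V_p × N_s/N_p = 120 × 246/1051 = 28.088 V.
I_s = V_s/R = 28.088/3.19 = 8.8049 A.
For an ideal transformer I_p N_p = I_s N_s, so I_p = 8.8049 × 246/1051 = 2.06 A.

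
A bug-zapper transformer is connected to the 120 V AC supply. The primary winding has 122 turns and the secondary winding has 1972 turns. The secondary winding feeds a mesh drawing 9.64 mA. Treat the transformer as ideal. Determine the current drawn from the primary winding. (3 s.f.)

I_p ≈ 0.156 A

For an ideal transformer I_p N_p = I_s N_s, so I_p = 0.00964 × 1972/122 = 0.156 A.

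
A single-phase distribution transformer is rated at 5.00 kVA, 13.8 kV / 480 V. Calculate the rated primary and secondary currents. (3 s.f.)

I_p = S/V_p = 5000/13800 = 0.362 A.
I_s = S/V_s = 5000/480 = 10.4 A.

I_p ≈ 0.362 A, I_s ≈ 10.4 A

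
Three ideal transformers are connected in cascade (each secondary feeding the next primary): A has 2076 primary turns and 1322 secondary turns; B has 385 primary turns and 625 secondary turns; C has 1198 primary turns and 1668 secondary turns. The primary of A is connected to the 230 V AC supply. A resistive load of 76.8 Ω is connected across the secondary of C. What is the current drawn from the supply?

I_supply ≈ 6.20 A

Secondary of A: V = 230.00 × 1322/2076 = 146.46 V.
Secondary of B: V = 146.46 × 625/385 = 237.77 V.
Secondary of C: V = 237.77 × 1668/1198 = 331.05 V.
I_load = 331.05/76.8 = 4.3105 A, so P_out = 331.05 × 4.3105 = 1427.0 W.
All ideal ⇒ P_in = P_out, so I_supply = 1427.0/230 = 6.20 A.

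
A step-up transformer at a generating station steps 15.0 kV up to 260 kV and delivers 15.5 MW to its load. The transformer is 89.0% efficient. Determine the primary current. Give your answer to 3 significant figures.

P_in = P_out/η = 1.55×10^7/0.890 = 1.7416×10^7 W.
I_p = P_in/V_p = 1.7416×10^7/15000 = 1160 A.

I_p ≈ 1160 A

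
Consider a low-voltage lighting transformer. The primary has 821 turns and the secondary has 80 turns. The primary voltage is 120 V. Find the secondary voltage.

V_s ≈ 11.7 V

V_s/V_p = N_s/N_p, so V_s = 120 × 80/821 = 11.7 V.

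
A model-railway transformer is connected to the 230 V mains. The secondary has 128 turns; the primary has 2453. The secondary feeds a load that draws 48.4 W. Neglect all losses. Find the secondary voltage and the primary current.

V_s ≈ 12.0 V, I_p ≈ 0.210 A

V_s = V_p × N_s/N_p = 230 × 128/2453 = 12.002 V.
I_s = P/V_s = 48.4/12.002 = 4.0328 A.
I_p = I_s × N_s/N_p = 4.0328 × 128/2453 = 0.210 A.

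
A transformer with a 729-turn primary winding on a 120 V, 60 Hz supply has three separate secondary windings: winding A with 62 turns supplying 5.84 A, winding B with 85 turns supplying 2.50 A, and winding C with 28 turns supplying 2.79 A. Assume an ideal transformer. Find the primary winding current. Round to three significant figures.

I_p ≈ 0.895 A

V_A = 120 × 62/729 = 10.206 V; V_B = 120 × 85/729 = 13.992 V; V_C = 120 × 28/729 = 4.6091 V.
P_out = V_A I_A + V_B I_B + V_C I_C = 10.206×5.84 + 13.992×2.50 + 4.6091×2.79 = 59.602 + 34.979 + 12.859 = 107.44 W.
Ideal ⇒ P_in = P_out, so I_p = P_out/V_p = 107.44/120 = 0.895 A.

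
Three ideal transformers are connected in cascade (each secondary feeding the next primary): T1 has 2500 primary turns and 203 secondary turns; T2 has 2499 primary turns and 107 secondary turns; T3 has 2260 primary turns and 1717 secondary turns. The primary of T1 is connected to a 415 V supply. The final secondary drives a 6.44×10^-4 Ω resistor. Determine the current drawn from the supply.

Secondary of T1: V = 415.00 × 203/2500 = 33.698 V.
Secondary of T2: V = 33.698 × 107/2499 = 1.4429 V.
Secondary of T3: V = 1.4429 × 1717/2260 = 1.0962 V.
I_load = 1.0962/(6.44×10^-4) = 1702.1 A, so P_out = 1.0962 × 1702.1 = 1865.9 W.
All ideal ⇒ P_in = P_out, so I_supply = 1865.9/415 = 4.50 A.

I_supply ≈ 4.50 A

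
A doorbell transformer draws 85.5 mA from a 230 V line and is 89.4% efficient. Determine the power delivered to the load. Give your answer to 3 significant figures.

P_in = V_in I_in = 230 × 0.0855 = 19.665 W.
P_out = η P_in = 0.894 × 19.665 = 17.6 W.

P_out ≈ 17.6 W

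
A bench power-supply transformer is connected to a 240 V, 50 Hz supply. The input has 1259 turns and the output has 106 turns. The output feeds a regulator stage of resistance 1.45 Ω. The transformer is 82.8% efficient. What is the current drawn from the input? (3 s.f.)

V_out = 240 × 106/1259 = 20.207 V.
I_out = V_out/R = 20.207/1.45 = 13.936 A.
P_out = V_out I_out = 20.207 × 13.936 = 281.59 W.
P_in = P_out/η = 281.59/0.828 = 340.08 W.
I_in = P_in/V_in = 340.08/240 = 1.42 A.

I_in ≈ 1.42 A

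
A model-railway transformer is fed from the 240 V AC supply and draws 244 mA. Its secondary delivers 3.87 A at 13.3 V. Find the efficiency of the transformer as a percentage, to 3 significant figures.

η ≈ 87.9%

P_in = 240 × 0.244 = 58.5600 W.
P_out = 13.3 × 3.87 = 51.4710 W.
η = P_out/P_in = 51.4710/58.5600 = 0.879.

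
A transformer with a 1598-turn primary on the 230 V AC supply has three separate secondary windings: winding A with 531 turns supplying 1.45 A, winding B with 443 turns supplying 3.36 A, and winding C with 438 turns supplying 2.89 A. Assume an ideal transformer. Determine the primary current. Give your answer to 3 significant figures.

V_A = 230 × 531/1598 = 76.427 V; V_B = 230 × 443/1598 = 63.761 V; V_C = 230 × 438/1598 = 63.041 V.
P_out = V_A I_A + V_B I_B + V_C I_C = 76.427×1.45 + 63.761×3.36 + 63.041×2.89 = 110.82 + 214.24 + 182.19 = 507.24 W.
Ideal ⇒ P_in = P_out, so I_p = P_out/V_p = 507.24/230 = 2.21 A.

I_p ≈ 2.21 A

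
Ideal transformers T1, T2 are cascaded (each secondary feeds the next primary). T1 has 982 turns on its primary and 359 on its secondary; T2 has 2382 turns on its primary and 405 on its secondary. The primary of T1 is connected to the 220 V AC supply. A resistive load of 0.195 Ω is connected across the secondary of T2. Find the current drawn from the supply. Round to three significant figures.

I_supply ≈ 4.36 A

Secondary of T1: V = 220.00 × 359/982 = 80.428 V.
Secondary of T2: V = 80.428 × 405/2382 = 13.675 V.
I_load = 13.675/0.195 = 70.127 A, so P_out = 13.675 × 70.127 = 958.97 W.
All ideal ⇒ P_in = P_out, so I_supply = 958.97/220 = 4.36 A.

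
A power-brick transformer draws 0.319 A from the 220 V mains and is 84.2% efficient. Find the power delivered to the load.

P_out ≈ 59.1 W

P_in = V_p I_p = 220 × 0.319 = 70.180 W.
P_out = η P_in = 0.842 × 70.180 = 59.1 W.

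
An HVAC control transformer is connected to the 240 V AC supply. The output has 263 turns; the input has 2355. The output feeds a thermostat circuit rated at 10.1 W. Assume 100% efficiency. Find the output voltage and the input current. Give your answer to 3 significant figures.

V_out = V_in × N_out/N_in = 240 × 263/2355 = 26.803 V.
I_out = P/V_out = 10.1/26.803 = 0.37683 A.
I_in = I_out × N_out/N_in = 0.37683 × 263/2355 = 0.0421 A.

V_out ≈ 26.8 V, I_in ≈ 0.0421 A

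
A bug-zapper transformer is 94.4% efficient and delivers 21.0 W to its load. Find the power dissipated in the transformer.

P_in = P_out/η = 21.0/0.944 = 22.2458 W.
P_loss = P_in − P_out = 22.2458 − 21.0 = 1.25 W.

P_loss ≈ 1.25 W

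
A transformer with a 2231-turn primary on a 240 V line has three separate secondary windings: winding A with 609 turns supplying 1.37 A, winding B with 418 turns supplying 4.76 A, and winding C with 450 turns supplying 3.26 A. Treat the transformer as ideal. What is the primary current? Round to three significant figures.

I_p ≈ 1.92 A

V_A = 240 × 609/2231 = 65.513 V; V_B = 240 × 418/2231 = 44.966 V; V_C = 240 × 450/2231 = 48.409 V.
P_out = V_A I_A + V_B I_B + V_C I_C = 65.513×1.37 + 44.966×4.76 + 48.409×3.26 = 89.753 + 214.04 + 157.81 = 461.61 W.
Ideal ⇒ P_in = P_out, so I_p = P_out/V_p = 461.61/240 = 1.92 A.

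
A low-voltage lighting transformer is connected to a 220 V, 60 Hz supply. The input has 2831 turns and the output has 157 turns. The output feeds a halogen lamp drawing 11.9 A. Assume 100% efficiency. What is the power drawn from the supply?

I_in = I_out × N_out/N_in = 11.9 × 157/2831 = 0.65994 A.
P = V_in I_in = 220 × 0.65994 = 145 W.

P ≈ 145 W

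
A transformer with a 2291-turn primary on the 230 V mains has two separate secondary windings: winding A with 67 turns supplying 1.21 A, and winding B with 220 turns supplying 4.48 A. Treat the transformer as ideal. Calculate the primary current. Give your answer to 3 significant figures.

V_A = 230 × 67/2291 = 6.7263 V; V_B = 230 × 220/2291 = 22.086 V.
P_out = V_A I_A + V_B I_B = 6.7263×1.21 + 22.086×4.48 = 8.1388 + 98.947 = 107.09 W.
Ideal ⇒ P_in = P_out, so I_p = P_out/V_p = 107.09/230 = 0.466 A.

I_p ≈ 0.466 A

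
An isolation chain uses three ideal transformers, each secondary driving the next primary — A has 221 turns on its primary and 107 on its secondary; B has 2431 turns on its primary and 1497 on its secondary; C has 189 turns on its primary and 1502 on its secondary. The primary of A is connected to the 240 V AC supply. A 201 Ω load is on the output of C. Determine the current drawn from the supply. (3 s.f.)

Secondary of A: V = 240.00 × 107/221 = 116.20 V.
Secondary of B: V = 116.20 × 1497/2431 = 71.555 V.
Secondary of C: V = 71.555 × 1502/189 = 568.65 V.
I_load = 568.65/201 = 2.8291 A, so P_out = 568.65 × 2.8291 = 1608.8 W.
All ideal ⇒ P_in = P_out, so I_supply = 1608.8/240 = 6.70 A.

I_supply ≈ 6.70 A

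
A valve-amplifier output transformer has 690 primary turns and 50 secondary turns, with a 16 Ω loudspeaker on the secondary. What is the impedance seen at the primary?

Z_p ≈ 3050 Ω

Z_p = (N_p/N_s)² × Z_s = (690/50)² × 16 = 3050 Ω.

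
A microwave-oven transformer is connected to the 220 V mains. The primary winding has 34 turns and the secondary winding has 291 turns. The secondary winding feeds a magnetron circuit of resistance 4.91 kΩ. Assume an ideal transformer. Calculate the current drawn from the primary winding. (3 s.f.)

V_s = V_p × N_s/N_p = 220 × 291/34 = 1882.9 V.
I_s = V_s/R = 1882.9/4910 = 0.38349 A.
For an ideal transformer I_p N_p = I_s N_s, so I_p = 0.38349 × 291/34 = 3.28 A.

I_p ≈ 3.28 A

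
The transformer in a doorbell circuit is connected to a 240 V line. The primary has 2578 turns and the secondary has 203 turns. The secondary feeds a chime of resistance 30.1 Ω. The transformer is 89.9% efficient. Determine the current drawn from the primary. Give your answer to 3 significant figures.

I_p ≈ 0.0550 A

V_s = 240 × 203/2578 = 18.898 V.
I_s = V_s/R = 18.898/30.1 = 0.62785 A.
P_out = V_s I_s = 18.898 × 0.62785 = 11.865 W.
P_in = P_out/η = 11.865/0.899 = 13.198 W.
I_p = P_in/V_p = 13.198/240 = 0.0550 A.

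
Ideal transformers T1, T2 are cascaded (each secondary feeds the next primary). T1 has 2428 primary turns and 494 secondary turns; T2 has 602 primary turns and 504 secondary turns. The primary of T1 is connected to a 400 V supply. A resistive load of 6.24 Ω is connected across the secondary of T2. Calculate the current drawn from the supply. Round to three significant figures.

I_supply ≈ 1.86 A

Secondary of T1: V = 400.00 × 494/2428 = 81.384 V.
Secondary of T2: V = 81.384 × 504/602 = 68.135 V.
I_load = 68.135/6.24 = 10.919 A, so P_out = 68.135 × 10.919 = 743.98 W.
All ideal ⇒ P_in = P_out, so I_supply = 743.98/400 = 1.86 A.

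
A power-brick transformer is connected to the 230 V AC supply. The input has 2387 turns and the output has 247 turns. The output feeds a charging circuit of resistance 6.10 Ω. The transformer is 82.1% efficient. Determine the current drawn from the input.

I_in ≈ 0.492 A

V_out = 230 × 247/2387 = 23.800 V.
I_out = V_out/R = 23.800/6.10 = 3.9016 A.
P_out = V_out I_out = 23.800 × 3.9016 = 92.857 W.
P_in = P_out/η = 92.857/0.821 = 113.10 W.
I_in = P_in/V_in = 113.10/230 = 0.492 A.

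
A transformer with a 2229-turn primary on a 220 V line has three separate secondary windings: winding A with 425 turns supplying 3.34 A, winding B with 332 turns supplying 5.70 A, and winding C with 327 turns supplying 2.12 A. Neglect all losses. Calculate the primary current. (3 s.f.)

V_A = 220 × 425/2229 = 41.947 V; V_B = 220 × 332/2229 = 32.768 V; V_C = 220 × 327/2229 = 32.275 V.
P_out = V_A I_A + V_B I_B + V_C I_C = 41.947×3.34 + 32.768×5.70 + 32.275×2.12 = 140.10 + 186.78 + 68.422 = 395.30 W.
Ideal ⇒ P_in = P_out, so I_p = P_out/V_p = 395.30/220 = 1.80 A.

I_p ≈ 1.80 A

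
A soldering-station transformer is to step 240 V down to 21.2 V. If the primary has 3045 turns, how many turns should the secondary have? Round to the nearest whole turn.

N_s/N_p = V_s/V_p, so N_s = 3045 × 21.2/240 = 269.0 ≈ 269 turns.

N_s = 269 turns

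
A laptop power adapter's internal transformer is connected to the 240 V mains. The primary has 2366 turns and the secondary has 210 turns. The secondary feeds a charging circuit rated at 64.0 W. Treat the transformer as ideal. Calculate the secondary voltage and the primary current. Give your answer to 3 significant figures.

V_s = V_p × N_s/N_p = 240 × 210/2366 = 21.302 V.
I_s = P/V_s = 64.0/21.302 = 3.0044 A.
I_p = I_s × N_s/N_p = 3.0044 × 210/2366 = 0.267 A.

V_s ≈ 21.3 V, I_p ≈ 0.267 A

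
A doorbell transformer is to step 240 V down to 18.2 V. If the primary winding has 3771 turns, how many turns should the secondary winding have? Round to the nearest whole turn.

N_s/N_p = V_s/V_p, so N_s = 3771 × 18.2/240 = 286.0 ≈ 286 turns.

N_s = 286 turns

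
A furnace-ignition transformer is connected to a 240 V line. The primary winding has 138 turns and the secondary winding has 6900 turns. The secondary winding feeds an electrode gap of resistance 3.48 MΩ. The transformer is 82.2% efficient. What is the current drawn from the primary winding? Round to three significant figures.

V_s = 240 × 6900/138 = 12000 V.
I_s = V_s/R = 12000/(3.48×10^6) = 0.0034483 A.
P_out = V_s I_s = 12000 × 0.0034483 = 41.379 W.
P_in = P_out/η = 41.379/0.822 = 50.340 W.
I_p = P_in/V_p = 50.340/240 = 0.210 A.

I_p ≈ 0.210 A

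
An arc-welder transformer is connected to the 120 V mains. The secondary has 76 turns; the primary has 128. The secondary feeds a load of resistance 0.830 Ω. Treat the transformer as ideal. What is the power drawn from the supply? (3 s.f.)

V_s = V_p × N_s/N_p = 120 × 76/128 = 71.250 V.
I_s = V_s/R = 71.250/0.830 = 85.843 A.
I_p = I_s × N_s/N_p = 85.843 × 76/128 = 50.970 A.
P = V_p I_p = 120 × 50.970 = 6120 W.

P ≈ 6120 W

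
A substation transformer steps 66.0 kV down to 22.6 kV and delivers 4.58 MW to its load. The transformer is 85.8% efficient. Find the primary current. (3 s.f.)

P_in = P_out/η = 4.58×10^6/0.858 = 5.3380×10^6 W.
I_p = P_in/V_p = 5.3380×10^6/66000 = 80.9 A.

I_p ≈ 80.9 A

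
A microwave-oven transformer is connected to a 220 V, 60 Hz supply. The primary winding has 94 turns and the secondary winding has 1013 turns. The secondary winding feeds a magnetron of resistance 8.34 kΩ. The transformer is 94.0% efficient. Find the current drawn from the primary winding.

V_s = 220 × 1013/94 = 2370.9 V.
I_s = V_s/R = 2370.9/8340 = 0.28427 A.
P_out = V_s I_s = 2370.9 × 0.28427 = 673.97 W.
P_in = P_out/η = 673.97/0.940 = 716.99 W.
I_p = P_in/V_p = 716.99/220 = 3.26 A.

I_p ≈ 3.26 A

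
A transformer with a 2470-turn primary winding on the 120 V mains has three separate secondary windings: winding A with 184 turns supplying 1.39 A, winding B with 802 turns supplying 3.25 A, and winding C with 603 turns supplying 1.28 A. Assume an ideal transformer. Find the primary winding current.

I_p ≈ 1.47 A

V_A = 120 × 184/2470 = 8.9393 V; V_B = 120 × 802/2470 = 38.964 V; V_C = 120 × 603/2470 = 29.296 V.
P_out = V_A I_A + V_B I_B + V_C I_C = 8.9393×1.39 + 38.964×3.25 + 29.296×1.28 = 12.426 + 126.63 + 37.498 = 176.56 W.
Ideal ⇒ P_in = P_out, so I_p = P_out/V_p = 176.56/120 = 1.47 A.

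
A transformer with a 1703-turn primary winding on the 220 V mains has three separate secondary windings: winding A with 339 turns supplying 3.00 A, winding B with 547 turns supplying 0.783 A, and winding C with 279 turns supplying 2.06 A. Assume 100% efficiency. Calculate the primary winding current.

I_p ≈ 1.19 A

V_A = 220 × 339/1703 = 43.793 V; V_B = 220 × 547/1703 = 70.664 V; V_C = 220 × 279/1703 = 36.042 V.
P_out = V_A I_A + V_B I_B + V_C I_C = 43.793×3.00 + 70.664×0.783 + 36.042×2.06 = 131.38 + 55.330 + 74.247 = 260.96 W.
Ideal ⇒ P_in = P_out, so I_p = P_out/V_p = 260.96/220 = 1.19 A.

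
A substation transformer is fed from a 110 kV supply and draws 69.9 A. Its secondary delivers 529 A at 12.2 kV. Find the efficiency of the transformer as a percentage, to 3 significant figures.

η ≈ 83.9%

P_in = 110000 × 69.9 = 7.68900×10^6 W.
P_out = 12200 × 529 = 6.45380×10^6 W.
η = P_out/P_in = 6.45380×10^6/(7.68900×10^6) = 0.839.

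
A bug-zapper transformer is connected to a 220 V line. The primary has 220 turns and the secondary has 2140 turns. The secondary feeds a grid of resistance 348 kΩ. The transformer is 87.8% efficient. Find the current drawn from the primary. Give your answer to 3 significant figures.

I_p ≈ 0.0681 A

V_s = 220 × 2140/220 = 2140.0 V.
I_s = V_s/R = 2140.0/348000 = 0.0061494 A.
P_out = V_s I_s = 2140.0 × 0.0061494 = 13.160 W.
P_in = P_out/η = 13.160/0.878 = 14.988 W.
I_p = P_in/V_p = 14.988/220 = 0.0681 A.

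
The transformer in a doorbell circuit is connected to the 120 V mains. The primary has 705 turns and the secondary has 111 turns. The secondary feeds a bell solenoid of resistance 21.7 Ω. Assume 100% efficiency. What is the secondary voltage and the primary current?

V_s ≈ 18.9 V, I_p ≈ 0.137 A

V_s = V_p × N_s/N_p = 120 × 111/705 = 18.894 V.
I_s = V_s/R = 18.894/21.7 = 0.87067 A.
I_p = I_s × N_s/N_p = 0.87067 × 111/705 = 0.137 A.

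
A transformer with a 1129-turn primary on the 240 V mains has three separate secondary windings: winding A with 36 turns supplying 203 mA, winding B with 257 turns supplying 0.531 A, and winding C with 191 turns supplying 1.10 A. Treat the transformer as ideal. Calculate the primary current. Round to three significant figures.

I_p ≈ 0.313 A

V_A = 240 × 36/1129 = 7.6528 V; V_B = 240 × 257/1129 = 54.632 V; V_C = 240 × 191/1129 = 40.602 V.
P_out = V_A I_A + V_B I_B + V_C I_C = 7.6528×0.203 + 54.632×0.531 + 40.602×1.10 = 1.5535 + 29.010 + 44.663 = 75.226 W.
Ideal ⇒ P_in = P_out, so I_p = P_out/V_p = 75.226/240 = 0.313 A.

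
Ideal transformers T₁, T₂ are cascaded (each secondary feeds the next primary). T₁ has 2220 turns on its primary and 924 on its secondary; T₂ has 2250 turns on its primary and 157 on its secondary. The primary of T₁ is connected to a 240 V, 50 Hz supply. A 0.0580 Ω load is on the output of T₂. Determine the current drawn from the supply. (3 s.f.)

I_supply ≈ 3.49 A

After T₁: V = 240.00 × 924/2220 = 99.892 V.
After T₂: V = 99.892 × 157/2250 = 6.9702 V.
I_load = 6.9702/0.0580 = 120.18 A, so P_out = 6.9702 × 120.18 = 837.66 W.
All ideal ⇒ P_in = P_out, so I_supply = 837.66/240 = 3.49 A.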